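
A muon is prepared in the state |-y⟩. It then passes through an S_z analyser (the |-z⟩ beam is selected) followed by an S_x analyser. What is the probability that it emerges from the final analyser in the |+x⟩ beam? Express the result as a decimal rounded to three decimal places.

First analyser (S_z): from |-y⟩, P(|-z⟩) = 1/2.
After stage 1 the state is |-z⟩; P(|+x⟩) = |⟨+x|-z⟩|² = 1/2.
Joint probability = 1/2 × 1/2 = 0.250.

0.250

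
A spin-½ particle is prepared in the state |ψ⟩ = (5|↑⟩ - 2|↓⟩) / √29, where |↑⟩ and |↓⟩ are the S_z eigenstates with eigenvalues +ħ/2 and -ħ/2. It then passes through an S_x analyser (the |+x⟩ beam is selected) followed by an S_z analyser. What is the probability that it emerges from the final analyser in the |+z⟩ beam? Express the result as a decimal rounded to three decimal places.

0.078

First analyser (S_x): P(|+x⟩) = |⟨+x|ψ⟩|² = 9/58.
After stage 1 the state is |+x⟩; P(|+z⟩) = |⟨+z|+x⟩|² = 1/2.
Joint probability = 9/58 × 1/2 = 0.078.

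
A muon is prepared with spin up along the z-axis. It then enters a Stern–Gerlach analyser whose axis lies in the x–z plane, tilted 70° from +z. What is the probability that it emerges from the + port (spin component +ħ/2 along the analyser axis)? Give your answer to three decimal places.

0.671

For spin-½, the probability of finding spin-up along an axis at angle θ to the initial spin direction is cos²(θ/2); spin-down is sin²(θ/2).
θ = 70°, so P = cos²(35°) ≈ 0.671.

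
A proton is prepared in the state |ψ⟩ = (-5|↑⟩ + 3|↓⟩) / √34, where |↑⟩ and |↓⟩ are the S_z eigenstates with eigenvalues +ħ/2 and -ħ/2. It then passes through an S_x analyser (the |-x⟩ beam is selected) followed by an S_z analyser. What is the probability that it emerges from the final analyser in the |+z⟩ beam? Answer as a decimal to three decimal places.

0.471

First analyser (S_x): P(|-x⟩) = |⟨-x|ψ⟩|² = 64/68.
After stage 1 the state is |-x⟩; P(|+z⟩) = |⟨+z|-x⟩|² = 1/2.
Joint probability = 64/68 × 1/2 = 0.471.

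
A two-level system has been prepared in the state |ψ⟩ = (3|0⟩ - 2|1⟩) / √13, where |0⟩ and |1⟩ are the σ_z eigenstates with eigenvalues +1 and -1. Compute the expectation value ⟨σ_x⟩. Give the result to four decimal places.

⟨σ_x⟩ = 2 Re(a* b)/(|a|²+|b|²) with a = 3, b = -2.
a* b = -6, so ⟨σ_x⟩ = -12/13.

-0.9231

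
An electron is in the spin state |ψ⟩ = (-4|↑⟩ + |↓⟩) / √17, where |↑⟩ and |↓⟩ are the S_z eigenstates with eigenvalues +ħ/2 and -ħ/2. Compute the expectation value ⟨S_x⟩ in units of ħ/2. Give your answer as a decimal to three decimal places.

-0.471

⟨σ_x⟩ = 2 Re(a* b)/(|a|²+|b|²) with a = -4, b = 1.
a* b = -4, so ⟨σ_x⟩ = -8/17.
⟨S_x⟩ = (ħ/2)·⟨σ_x⟩.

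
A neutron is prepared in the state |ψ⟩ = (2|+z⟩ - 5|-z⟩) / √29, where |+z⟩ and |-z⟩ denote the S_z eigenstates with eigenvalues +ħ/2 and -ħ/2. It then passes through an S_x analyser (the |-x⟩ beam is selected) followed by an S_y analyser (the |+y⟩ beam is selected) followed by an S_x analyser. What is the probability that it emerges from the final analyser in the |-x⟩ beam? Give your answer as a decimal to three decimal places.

First analyser (S_x): P(|-x⟩) = |⟨-x|ψ⟩|² = 49/58.
After stage 1 the state is |-x⟩; P(|+y⟩) = |⟨+y|-x⟩|² = 1/2.
After stage 2 the state is |+y⟩; P(|-x⟩) = |⟨-x|+y⟩|² = 1/2.
Joint probability = 49/58 × 1/2 × 1/2 = 0.211.

0.211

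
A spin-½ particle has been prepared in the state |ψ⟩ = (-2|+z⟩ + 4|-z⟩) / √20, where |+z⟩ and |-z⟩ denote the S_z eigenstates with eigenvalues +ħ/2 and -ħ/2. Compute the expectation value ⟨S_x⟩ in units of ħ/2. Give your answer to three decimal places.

⟨σ_x⟩ = 2 Re(a* b)/(|a|²+|b|²) with a = -2, b = 4.
a* b = -8, so ⟨σ_x⟩ = -16/20.
⟨S_x⟩ = (ħ/2)·⟨σ_x⟩.

-0.800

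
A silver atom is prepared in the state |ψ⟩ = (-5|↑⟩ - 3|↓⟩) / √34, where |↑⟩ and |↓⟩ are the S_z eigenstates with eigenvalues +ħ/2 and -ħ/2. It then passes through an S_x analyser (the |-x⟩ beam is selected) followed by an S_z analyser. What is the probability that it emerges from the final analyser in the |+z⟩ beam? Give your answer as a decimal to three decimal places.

First analyser (S_x): P(|-x⟩) = |⟨-x|ψ⟩|² = 4/68.
After stage 1 the state is |-x⟩; P(|+z⟩) = |⟨+z|-x⟩|² = 1/2.
Joint probability = 4/68 × 1/2 = 0.029.

0.029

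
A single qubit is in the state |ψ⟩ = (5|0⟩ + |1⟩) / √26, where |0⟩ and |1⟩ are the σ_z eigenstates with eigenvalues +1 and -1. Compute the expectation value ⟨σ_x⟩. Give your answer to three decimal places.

⟨σ_x⟩ = 2 Re(a* b)/(|a|²+|b|²) with a = 5, b = 1.
a* b = 5, so ⟨σ_x⟩ = 10/26.

0.385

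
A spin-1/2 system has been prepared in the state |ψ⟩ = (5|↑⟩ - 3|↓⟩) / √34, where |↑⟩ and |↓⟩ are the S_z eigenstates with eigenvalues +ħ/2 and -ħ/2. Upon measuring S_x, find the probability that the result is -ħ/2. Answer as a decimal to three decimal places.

|-x⟩ = (|↑⟩ - |↓⟩)/√2, so ⟨-x|ψ⟩ = (8) / (√2·√34).
P = |8|² / 68 = 64/68.

0.941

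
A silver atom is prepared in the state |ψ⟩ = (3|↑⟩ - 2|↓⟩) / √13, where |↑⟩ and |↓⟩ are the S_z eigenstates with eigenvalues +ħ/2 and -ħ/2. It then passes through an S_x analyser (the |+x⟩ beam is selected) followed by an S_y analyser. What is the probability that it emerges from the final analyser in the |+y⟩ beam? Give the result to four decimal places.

First analyser (S_x): P(|+x⟩) = |⟨+x|ψ⟩|² = 1/26.
After stage 1 the state is |+x⟩; P(|+y⟩) = |⟨+y|+x⟩|² = 1/2.
Joint probability = 1/26 × 1/2 = 0.0192.

0.0192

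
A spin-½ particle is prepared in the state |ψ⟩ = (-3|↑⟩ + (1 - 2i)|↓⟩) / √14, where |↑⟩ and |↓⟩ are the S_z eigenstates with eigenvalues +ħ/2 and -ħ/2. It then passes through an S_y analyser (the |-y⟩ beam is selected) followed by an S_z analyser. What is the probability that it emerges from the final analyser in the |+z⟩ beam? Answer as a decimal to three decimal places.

0.036

First analyser (S_y): P(|-y⟩) = |⟨-y|ψ⟩|² = 2/28.
After stage 1 the state is |-y⟩; P(|+z⟩) = |⟨+z|-y⟩|² = 1/2.
Joint probability = 2/28 × 1/2 = 0.036.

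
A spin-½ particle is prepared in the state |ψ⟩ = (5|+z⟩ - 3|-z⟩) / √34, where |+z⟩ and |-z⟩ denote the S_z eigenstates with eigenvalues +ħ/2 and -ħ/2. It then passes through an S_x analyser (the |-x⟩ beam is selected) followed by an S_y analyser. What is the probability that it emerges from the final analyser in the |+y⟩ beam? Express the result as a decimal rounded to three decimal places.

First analyser (S_x): P(|-x⟩) = |⟨-x|ψ⟩|² = 64/68.
After stage 1 the state is |-x⟩; P(|+y⟩) = |⟨+y|-x⟩|² = 1/2.
Joint probability = 64/68 × 1/2 = 0.471.

0.471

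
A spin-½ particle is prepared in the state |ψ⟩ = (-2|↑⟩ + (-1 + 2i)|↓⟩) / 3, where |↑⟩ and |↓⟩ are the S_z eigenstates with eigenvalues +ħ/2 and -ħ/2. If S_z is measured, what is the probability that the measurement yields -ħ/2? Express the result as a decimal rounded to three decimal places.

0.556

The -ħ/2 outcome corresponds to |↓⟩. Its amplitude in |ψ⟩ is (-1 + 2i)/3.
P = |-1 + 2i|² / 9 = 5/9.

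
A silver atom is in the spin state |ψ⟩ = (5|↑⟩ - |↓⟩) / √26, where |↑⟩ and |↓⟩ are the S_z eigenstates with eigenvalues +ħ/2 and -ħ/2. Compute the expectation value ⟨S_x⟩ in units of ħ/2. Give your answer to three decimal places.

-0.385

⟨σ_x⟩ = 2 Re(a* b)/(|a|²+|b|²) with a = 5, b = -1.
a* b = -5, so ⟨σ_x⟩ = -10/26.
⟨S_x⟩ = (ħ/2)·⟨σ_x⟩.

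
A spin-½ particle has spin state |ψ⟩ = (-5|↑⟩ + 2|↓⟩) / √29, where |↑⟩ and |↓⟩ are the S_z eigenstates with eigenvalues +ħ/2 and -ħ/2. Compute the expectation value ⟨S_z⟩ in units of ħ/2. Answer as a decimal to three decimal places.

⟨σ_z⟩ = |a|² - |b|² divided by |a|²+|b|², with a, b the |↑⟩, |↓⟩ amplitudes.
= (25 - 4)/29 = 21/29.
⟨S_z⟩ = (ħ/2)·⟨σ_z⟩.

0.724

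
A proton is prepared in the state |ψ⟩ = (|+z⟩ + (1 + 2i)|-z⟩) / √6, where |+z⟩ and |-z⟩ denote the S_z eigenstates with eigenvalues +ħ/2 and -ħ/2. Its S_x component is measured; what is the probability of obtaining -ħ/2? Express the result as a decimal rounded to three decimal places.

|-x⟩ = (|+z⟩ - |-z⟩)/√2, so ⟨-x|ψ⟩ = (-2i) / (√2·√6).
P = |-2i|² / 12 = 4/12.

0.333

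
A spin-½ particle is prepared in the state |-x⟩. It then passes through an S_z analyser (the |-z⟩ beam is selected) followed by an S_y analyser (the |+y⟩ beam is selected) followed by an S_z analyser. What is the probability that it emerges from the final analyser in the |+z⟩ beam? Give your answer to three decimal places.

First analyser (S_z): from |-x⟩, P(|-z⟩) = 1/2.
After stage 1 the state is |-z⟩; P(|+y⟩) = |⟨+y|-z⟩|² = 1/2.
After stage 2 the state is |+y⟩; P(|+z⟩) = |⟨+z|+y⟩|² = 1/2.
Joint probability = 1/2 × 1/2 × 1/2 = 0.125.

0.125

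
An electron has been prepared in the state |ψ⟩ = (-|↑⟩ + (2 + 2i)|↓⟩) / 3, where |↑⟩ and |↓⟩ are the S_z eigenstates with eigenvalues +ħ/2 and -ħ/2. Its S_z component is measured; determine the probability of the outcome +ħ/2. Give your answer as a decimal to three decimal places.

The +ħ/2 outcome corresponds to |↑⟩. Its amplitude in |ψ⟩ is -1/3.
P = |-1|² / 9 = 1/9.

0.111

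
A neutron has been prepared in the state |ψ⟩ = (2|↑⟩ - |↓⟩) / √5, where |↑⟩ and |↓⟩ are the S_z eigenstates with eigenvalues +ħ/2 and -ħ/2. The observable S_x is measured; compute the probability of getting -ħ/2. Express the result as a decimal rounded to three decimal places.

0.900

|-x⟩ = (|↑⟩ - |↓⟩)/√2, so ⟨-x|ψ⟩ = (3) / (√2·√5).
P = |3|² / 10 = 9/10.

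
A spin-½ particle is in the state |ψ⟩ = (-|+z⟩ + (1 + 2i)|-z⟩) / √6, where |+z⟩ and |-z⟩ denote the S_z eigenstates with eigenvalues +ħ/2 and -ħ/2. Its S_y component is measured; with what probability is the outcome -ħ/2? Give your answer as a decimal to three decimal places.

0.833

|-y⟩ = (|+z⟩ - i|-z⟩)/√2, so ⟨-y|ψ⟩ = (-3 + i) / (√2·√6).
P = |-3 + i|² / 12 = 10/12.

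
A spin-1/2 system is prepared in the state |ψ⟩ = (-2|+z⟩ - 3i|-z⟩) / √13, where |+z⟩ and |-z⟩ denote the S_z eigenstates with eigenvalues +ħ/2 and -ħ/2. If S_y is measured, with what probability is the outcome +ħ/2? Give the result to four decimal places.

0.9615

|+y⟩ = (|+z⟩ + i|-z⟩)/√2, so ⟨+y|ψ⟩ = (-5) / (√2·√13).
P = |-5|² / 26 = 25/26.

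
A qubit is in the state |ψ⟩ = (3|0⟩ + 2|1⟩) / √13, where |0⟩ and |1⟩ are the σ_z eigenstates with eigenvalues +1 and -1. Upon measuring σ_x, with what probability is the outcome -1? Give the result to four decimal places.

0.0385

|-x⟩ = (|0⟩ - |1⟩)/√2, so ⟨-x|ψ⟩ = (1) / (√2·√13).
P = |1|² / 26 = 1/26.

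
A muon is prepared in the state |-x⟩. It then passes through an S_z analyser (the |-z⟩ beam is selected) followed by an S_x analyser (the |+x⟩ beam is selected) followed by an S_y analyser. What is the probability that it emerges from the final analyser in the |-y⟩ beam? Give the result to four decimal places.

First analyser (S_z): from |-x⟩, P(|-z⟩) = 1/2.
After stage 1 the state is |-z⟩; P(|+x⟩) = |⟨+x|-z⟩|² = 1/2.
After stage 2 the state is |+x⟩; P(|-y⟩) = |⟨-y|+x⟩|² = 1/2.
Joint probability = 1/2 × 1/2 × 1/2 = 0.1250.

0.1250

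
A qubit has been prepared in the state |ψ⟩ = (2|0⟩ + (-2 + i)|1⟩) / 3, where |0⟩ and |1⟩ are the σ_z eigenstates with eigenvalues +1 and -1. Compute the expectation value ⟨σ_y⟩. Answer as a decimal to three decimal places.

⟨σ_y⟩ = 2 Im(a* b)/(|a|²+|b|²) with a = 2, b = (-2 + i).
a* b = (-4 + 2i), so ⟨σ_y⟩ = 4/9.

0.444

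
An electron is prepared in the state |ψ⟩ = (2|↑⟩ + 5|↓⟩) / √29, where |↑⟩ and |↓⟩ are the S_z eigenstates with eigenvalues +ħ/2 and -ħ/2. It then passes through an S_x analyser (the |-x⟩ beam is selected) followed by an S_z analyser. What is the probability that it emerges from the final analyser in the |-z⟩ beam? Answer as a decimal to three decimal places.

First analyser (S_x): P(|-x⟩) = |⟨-x|ψ⟩|² = 9/58.
After stage 1 the state is |-x⟩; P(|-z⟩) = |⟨-z|-x⟩|² = 1/2.
Joint probability = 9/58 × 1/2 = 0.078.

0.078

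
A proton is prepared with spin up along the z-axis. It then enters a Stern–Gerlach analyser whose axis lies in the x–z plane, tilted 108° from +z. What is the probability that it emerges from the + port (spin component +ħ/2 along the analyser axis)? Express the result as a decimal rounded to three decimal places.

0.345

For spin-½, the probability of finding spin-up along an axis at angle θ to the initial spin direction is cos²(θ/2); spin-down is sin²(θ/2).
θ = 108°, so P = cos²(54°) ≈ 0.345.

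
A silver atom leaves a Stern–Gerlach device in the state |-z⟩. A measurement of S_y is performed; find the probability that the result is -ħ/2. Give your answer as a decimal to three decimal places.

In the S_z basis, |-z⟩ = |↓⟩ and |-y⟩ = (|↑⟩ - i|↓⟩)/√2.
|⟨-y|-z⟩|² = 1/2.

0.500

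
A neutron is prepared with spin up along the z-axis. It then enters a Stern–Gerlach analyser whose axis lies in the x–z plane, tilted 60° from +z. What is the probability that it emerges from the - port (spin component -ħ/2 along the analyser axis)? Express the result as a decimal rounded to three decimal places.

0.250

For spin-½, the probability of finding spin-up along an axis at angle θ to the initial spin direction is cos²(θ/2); spin-down is sin²(θ/2).
θ = 60°, so P = sin²(30°) ≈ 0.250.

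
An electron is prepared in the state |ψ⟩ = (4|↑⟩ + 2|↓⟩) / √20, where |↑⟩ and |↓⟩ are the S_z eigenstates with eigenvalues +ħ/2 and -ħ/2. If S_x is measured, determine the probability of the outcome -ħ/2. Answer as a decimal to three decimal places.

0.100

|-x⟩ = (|↑⟩ - |↓⟩)/√2, so ⟨-x|ψ⟩ = (2) / (√2·√20).
P = |2|² / 40 = 4/40.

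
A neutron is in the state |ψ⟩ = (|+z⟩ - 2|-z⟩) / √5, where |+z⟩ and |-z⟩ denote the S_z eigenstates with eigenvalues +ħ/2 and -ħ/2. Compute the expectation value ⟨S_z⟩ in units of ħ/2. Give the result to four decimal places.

-0.6000

⟨σ_z⟩ = |a|² - |b|² divided by |a|²+|b|², with a, b the |+z⟩, |-z⟩ amplitudes.
= (1 - 4)/5 = -3/5.
⟨S_z⟩ = (ħ/2)·⟨σ_z⟩.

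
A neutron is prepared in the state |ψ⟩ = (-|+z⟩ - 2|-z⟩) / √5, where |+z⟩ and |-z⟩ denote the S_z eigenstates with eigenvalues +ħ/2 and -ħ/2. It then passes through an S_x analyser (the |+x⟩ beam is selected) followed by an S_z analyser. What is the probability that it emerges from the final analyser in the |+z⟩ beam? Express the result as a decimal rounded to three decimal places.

0.450

First analyser (S_x): P(|+x⟩) = |⟨+x|ψ⟩|² = 9/10.
After stage 1 the state is |+x⟩; P(|+z⟩) = |⟨+z|+x⟩|² = 1/2.
Joint probability = 9/10 × 1/2 = 0.450.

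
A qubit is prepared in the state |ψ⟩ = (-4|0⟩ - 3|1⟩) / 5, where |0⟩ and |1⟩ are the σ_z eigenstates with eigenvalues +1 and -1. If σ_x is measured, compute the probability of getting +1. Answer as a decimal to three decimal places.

0.980

|+x⟩ = (|0⟩ + |1⟩)/√2, so ⟨+x|ψ⟩ = (-7) / (√2·5).
P = |-7|² / 50 = 49/50.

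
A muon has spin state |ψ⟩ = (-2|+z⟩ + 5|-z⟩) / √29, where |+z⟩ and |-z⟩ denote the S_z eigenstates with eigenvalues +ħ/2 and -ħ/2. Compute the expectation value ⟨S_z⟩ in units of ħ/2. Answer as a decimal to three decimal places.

-0.724

⟨σ_z⟩ = |a|² - |b|² divided by |a|²+|b|², with a, b the |+z⟩, |-z⟩ amplitudes.
= (4 - 25)/29 = -21/29.
⟨S_z⟩ = (ħ/2)·⟨σ_z⟩.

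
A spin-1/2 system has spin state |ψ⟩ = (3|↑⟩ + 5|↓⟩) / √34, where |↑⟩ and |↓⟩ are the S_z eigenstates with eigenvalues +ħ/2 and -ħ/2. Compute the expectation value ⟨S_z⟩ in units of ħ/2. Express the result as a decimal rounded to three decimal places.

-0.471

⟨σ_z⟩ = |a|² - |b|² divided by |a|²+|b|², with a, b the |↑⟩, |↓⟩ amplitudes.
= (9 - 25)/34 = -16/34.
⟨S_z⟩ = (ħ/2)·⟨σ_z⟩.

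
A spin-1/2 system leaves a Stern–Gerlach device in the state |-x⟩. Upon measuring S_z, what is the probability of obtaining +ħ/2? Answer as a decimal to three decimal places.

0.500

In the S_z basis, |-x⟩ = (|↑⟩ - |↓⟩)/√2 and |+z⟩ = |↑⟩.
|⟨+z|-x⟩|² = 1/2.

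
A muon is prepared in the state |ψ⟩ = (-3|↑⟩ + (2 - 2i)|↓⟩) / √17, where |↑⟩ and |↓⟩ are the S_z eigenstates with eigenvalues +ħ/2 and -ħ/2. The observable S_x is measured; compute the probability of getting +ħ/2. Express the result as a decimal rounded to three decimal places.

0.147

|+x⟩ = (|↑⟩ + |↓⟩)/√2, so ⟨+x|ψ⟩ = (-1 - 2i) / (√2·√17).
P = |-1 - 2i|² / 34 = 5/34.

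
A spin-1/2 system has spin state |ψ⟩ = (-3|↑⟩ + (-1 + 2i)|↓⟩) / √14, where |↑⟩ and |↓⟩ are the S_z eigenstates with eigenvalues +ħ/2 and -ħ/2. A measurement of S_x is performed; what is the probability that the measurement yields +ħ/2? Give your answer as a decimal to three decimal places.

0.714

|+x⟩ = (|↑⟩ + |↓⟩)/√2, so ⟨+x|ψ⟩ = (-4 + 2i) / (√2·√14).
P = |-4 + 2i|² / 28 = 20/28.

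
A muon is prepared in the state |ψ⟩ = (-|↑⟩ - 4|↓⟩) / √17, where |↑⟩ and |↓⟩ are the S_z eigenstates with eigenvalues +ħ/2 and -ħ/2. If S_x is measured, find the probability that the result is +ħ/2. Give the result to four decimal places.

0.7353

|+x⟩ = (|↑⟩ + |↓⟩)/√2, so ⟨+x|ψ⟩ = (-5) / (√2·√17).
P = |-5|² / 34 = 25/34.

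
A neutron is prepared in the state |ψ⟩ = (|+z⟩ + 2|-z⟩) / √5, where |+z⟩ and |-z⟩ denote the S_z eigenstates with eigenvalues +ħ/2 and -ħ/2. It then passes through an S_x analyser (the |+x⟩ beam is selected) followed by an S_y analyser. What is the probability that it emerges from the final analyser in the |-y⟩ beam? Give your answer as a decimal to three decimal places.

First analyser (S_x): P(|+x⟩) = |⟨+x|ψ⟩|² = 9/10.
After stage 1 the state is |+x⟩; P(|-y⟩) = |⟨-y|+x⟩|² = 1/2.
Joint probability = 9/10 × 1/2 = 0.450.

0.450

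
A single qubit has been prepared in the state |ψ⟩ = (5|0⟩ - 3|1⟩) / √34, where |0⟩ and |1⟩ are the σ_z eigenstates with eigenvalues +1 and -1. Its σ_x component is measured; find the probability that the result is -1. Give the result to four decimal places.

|-x⟩ = (|0⟩ - |1⟩)/√2, so ⟨-x|ψ⟩ = (8) / (√2·√34).
P = |8|² / 68 = 64/68.

0.9412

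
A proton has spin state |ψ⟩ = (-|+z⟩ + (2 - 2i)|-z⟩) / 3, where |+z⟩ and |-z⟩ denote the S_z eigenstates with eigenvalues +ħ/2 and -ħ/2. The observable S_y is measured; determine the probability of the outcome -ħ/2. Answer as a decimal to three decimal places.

0.278

|-y⟩ = (|+z⟩ - i|-z⟩)/√2, so ⟨-y|ψ⟩ = (1 + 2i) / (√2·3).
P = |1 + 2i|² / 18 = 5/18.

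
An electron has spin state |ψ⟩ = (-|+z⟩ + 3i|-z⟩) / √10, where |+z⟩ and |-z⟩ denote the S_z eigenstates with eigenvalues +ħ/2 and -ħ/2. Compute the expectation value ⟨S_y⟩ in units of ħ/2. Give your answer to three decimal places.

-0.600

⟨σ_y⟩ = 2 Im(a* b)/(|a|²+|b|²) with a = -1, b = 3i.
a* b = -3i, so ⟨σ_y⟩ = -6/10.
⟨S_y⟩ = (ħ/2)·⟨σ_y⟩.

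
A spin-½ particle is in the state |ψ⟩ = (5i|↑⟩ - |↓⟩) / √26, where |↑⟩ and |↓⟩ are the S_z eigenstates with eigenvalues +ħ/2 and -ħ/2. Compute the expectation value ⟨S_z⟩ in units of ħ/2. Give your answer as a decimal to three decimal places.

0.923

⟨σ_z⟩ = |a|² - |b|² divided by |a|²+|b|², with a, b the |↑⟩, |↓⟩ amplitudes.
= (25 - 1)/26 = 24/26.
⟨S_z⟩ = (ħ/2)·⟨σ_z⟩.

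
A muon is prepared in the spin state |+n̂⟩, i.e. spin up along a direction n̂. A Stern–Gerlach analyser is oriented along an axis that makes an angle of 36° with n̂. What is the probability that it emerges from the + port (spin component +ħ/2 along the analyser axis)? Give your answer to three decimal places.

0.905

For spin-½, the probability of finding spin-up along an axis at angle θ to the initial spin direction is cos²(θ/2); spin-down is sin²(θ/2).
θ = 36°, so P = cos²(18°) ≈ 0.905.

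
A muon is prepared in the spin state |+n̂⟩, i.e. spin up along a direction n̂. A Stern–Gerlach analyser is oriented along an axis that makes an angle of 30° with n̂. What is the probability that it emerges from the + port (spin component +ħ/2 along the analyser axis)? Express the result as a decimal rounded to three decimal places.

0.933

For spin-½, the probability of finding spin-up along an axis at angle θ to the initial spin direction is cos²(θ/2); spin-down is sin²(θ/2).
θ = 30°, so P = cos²(15°) ≈ 0.933.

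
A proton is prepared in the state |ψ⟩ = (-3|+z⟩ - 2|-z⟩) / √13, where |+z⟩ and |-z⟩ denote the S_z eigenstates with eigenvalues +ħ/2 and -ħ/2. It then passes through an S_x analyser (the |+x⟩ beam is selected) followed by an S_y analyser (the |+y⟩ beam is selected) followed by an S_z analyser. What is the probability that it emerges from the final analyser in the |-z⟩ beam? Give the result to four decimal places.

0.2404

First analyser (S_x): P(|+x⟩) = |⟨+x|ψ⟩|² = 25/26.
After stage 1 the state is |+x⟩; P(|+y⟩) = |⟨+y|+x⟩|² = 1/2.
After stage 2 the state is |+y⟩; P(|-z⟩) = |⟨-z|+y⟩|² = 1/2.
Joint probability = 25/26 × 1/2 × 1/2 = 0.2404.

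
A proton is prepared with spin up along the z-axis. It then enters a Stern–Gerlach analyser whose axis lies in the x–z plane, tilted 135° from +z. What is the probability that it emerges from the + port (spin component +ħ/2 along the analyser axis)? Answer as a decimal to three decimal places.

For spin-½, the probability of finding spin-up along an axis at angle θ to the initial spin direction is cos²(θ/2); spin-down is sin²(θ/2).
θ = 135°, so P = cos²(67.5°) ≈ 0.146.

0.146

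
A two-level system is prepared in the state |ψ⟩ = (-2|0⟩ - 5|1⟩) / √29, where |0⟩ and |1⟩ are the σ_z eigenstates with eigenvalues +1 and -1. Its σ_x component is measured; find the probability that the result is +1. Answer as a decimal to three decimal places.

0.845

|+x⟩ = (|0⟩ + |1⟩)/√2, so ⟨+x|ψ⟩ = (-7) / (√2·√29).
P = |-7|² / 58 = 49/58.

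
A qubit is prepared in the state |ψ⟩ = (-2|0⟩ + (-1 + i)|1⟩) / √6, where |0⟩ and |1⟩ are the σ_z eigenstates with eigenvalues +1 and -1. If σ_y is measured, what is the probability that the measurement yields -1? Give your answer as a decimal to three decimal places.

|-y⟩ = (|0⟩ - i|1⟩)/√2, so ⟨-y|ψ⟩ = (-3 - i) / (√2·√6).
P = |-3 - i|² / 12 = 10/12.

0.833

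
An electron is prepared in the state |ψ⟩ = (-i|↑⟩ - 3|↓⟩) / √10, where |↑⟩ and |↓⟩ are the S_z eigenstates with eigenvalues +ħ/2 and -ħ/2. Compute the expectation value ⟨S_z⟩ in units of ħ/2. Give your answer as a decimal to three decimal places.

⟨σ_z⟩ = |a|² - |b|² divided by |a|²+|b|², with a, b the |↑⟩, |↓⟩ amplitudes.
= (1 - 9)/10 = -8/10.
⟨S_z⟩ = (ħ/2)·⟨σ_z⟩.

-0.800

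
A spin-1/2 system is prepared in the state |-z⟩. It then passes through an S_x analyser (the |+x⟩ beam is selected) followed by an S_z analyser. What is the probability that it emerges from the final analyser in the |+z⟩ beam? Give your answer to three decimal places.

First analyser (S_x): from |-z⟩, P(|+x⟩) = 1/2.
After stage 1 the state is |+x⟩; P(|+z⟩) = |⟨+z|+x⟩|² = 1/2.
Joint probability = 1/2 × 1/2 = 0.250.

0.250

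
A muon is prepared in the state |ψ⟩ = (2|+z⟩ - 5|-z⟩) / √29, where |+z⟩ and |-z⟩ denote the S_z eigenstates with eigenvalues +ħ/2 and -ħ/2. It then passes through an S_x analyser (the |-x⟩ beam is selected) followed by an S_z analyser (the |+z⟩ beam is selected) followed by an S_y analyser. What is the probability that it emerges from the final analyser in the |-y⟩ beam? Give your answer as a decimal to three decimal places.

First analyser (S_x): P(|-x⟩) = |⟨-x|ψ⟩|² = 49/58.
After stage 1 the state is |-x⟩; P(|+z⟩) = |⟨+z|-x⟩|² = 1/2.
After stage 2 the state is |+z⟩; P(|-y⟩) = |⟨-y|+z⟩|² = 1/2.
Joint probability = 49/58 × 1/2 × 1/2 = 0.211.

0.211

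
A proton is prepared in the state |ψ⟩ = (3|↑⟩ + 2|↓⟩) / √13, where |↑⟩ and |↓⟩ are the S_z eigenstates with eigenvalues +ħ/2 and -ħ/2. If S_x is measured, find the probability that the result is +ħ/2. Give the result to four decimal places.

0.9615

|+x⟩ = (|↑⟩ + |↓⟩)/√2, so ⟨+x|ψ⟩ = (5) / (√2·√13).
P = |5|² / 26 = 25/26.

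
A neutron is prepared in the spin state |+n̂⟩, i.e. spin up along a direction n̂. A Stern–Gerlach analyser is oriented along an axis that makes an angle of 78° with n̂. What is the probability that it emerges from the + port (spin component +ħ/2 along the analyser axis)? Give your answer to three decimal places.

0.604

For spin-½, the probability of finding spin-up along an axis at angle θ to the initial spin direction is cos²(θ/2); spin-down is sin²(θ/2).
θ = 78°, so P = cos²(39°) ≈ 0.604.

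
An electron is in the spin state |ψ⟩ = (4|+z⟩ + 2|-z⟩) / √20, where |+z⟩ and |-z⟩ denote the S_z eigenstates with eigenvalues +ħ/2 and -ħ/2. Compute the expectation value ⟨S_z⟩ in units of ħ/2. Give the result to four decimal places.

⟨σ_z⟩ = |a|² - |b|² divided by |a|²+|b|², with a, b the |+z⟩, |-z⟩ amplitudes.
= (16 - 4)/20 = 12/20.
⟨S_z⟩ = (ħ/2)·⟨σ_z⟩.

0.6000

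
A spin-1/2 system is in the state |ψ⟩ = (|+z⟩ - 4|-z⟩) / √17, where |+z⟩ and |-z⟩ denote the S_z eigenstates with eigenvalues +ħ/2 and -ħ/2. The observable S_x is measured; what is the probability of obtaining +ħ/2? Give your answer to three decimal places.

|+x⟩ = (|+z⟩ + |-z⟩)/√2, so ⟨+x|ψ⟩ = (-3) / (√2·√17).
P = |-3|² / 34 = 9/34.

0.265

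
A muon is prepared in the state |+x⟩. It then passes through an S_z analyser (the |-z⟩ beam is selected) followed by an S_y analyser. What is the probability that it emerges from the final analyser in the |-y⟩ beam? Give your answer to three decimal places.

0.250

First analyser (S_z): from |+x⟩, P(|-z⟩) = 1/2.
After stage 1 the state is |-z⟩; P(|-y⟩) = |⟨-y|-z⟩|² = 1/2.
Joint probability = 1/2 × 1/2 = 0.250.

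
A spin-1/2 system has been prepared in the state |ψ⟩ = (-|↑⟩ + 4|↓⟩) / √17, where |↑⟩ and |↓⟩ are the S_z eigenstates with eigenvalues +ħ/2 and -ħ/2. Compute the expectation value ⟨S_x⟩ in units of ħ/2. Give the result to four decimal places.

-0.4706

⟨σ_x⟩ = 2 Re(a* b)/(|a|²+|b|²) with a = -1, b = 4.
a* b = -4, so ⟨σ_x⟩ = -8/17.
⟨S_x⟩ = (ħ/2)·⟨σ_x⟩.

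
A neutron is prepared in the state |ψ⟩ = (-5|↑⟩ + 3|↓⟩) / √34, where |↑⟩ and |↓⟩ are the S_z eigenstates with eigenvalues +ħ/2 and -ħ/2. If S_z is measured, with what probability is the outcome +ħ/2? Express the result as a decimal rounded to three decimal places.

0.735

The +ħ/2 outcome corresponds to |↑⟩. Its amplitude in |ψ⟩ is -5/√34.
P = |-5|² / 34 = 25/34.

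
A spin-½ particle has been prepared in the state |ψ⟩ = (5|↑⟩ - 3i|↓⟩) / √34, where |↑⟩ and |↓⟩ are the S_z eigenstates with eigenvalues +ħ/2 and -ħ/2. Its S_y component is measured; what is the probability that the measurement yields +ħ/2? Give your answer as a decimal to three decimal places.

|+y⟩ = (|↑⟩ + i|↓⟩)/√2, so ⟨+y|ψ⟩ = (2) / (√2·√34).
P = |2|² / 68 = 4/68.

0.059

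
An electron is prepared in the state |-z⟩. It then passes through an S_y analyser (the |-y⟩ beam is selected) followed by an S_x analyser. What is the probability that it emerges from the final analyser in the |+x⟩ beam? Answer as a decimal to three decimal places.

First analyser (S_y): from |-z⟩, P(|-y⟩) = 1/2.
After stage 1 the state is |-y⟩; P(|+x⟩) = |⟨+x|-y⟩|² = 1/2.
Joint probability = 1/2 × 1/2 = 0.250.

0.250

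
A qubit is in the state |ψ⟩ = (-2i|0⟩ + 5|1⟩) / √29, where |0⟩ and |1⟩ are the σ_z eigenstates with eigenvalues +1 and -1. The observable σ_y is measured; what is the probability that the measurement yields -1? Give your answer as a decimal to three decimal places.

0.155

|-y⟩ = (|0⟩ - i|1⟩)/√2, so ⟨-y|ψ⟩ = (3i) / (√2·√29).
P = |3i|² / 58 = 9/58.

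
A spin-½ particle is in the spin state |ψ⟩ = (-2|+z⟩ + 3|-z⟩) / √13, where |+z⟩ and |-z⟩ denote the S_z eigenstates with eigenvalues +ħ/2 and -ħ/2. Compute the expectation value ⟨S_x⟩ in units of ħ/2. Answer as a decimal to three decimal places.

-0.923

⟨σ_x⟩ = 2 Re(a* b)/(|a|²+|b|²) with a = -2, b = 3.
a* b = -6, so ⟨σ_x⟩ = -12/13.
⟨S_x⟩ = (ħ/2)·⟨σ_x⟩.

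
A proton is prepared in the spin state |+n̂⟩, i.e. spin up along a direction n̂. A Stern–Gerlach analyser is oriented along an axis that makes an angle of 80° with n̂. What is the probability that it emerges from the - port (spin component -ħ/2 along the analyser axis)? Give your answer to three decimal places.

For spin-½, the probability of finding spin-up along an axis at angle θ to the initial spin direction is cos²(θ/2); spin-down is sin²(θ/2).
θ = 80°, so P = sin²(40°) ≈ 0.413.

0.413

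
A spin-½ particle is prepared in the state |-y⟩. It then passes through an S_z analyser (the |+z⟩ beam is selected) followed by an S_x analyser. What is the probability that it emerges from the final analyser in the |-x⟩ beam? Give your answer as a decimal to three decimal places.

First analyser (S_z): from |-y⟩, P(|+z⟩) = 1/2.
After stage 1 the state is |+z⟩; P(|-x⟩) = |⟨-x|+z⟩|² = 1/2.
Joint probability = 1/2 × 1/2 = 0.250.

0.250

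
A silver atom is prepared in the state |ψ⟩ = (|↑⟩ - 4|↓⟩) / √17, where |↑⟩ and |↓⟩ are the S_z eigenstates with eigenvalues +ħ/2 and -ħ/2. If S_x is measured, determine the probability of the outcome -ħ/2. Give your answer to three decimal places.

|-x⟩ = (|↑⟩ - |↓⟩)/√2, so ⟨-x|ψ⟩ = (5) / (√2·√17).
P = |5|² / 34 = 25/34.

0.735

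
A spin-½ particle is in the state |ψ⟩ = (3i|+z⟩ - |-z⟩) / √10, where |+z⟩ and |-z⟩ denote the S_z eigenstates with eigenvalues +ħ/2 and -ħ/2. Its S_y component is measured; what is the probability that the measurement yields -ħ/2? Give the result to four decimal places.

0.2000

|-y⟩ = (|+z⟩ - i|-z⟩)/√2, so ⟨-y|ψ⟩ = (2i) / (√2·√10).
P = |2i|² / 20 = 4/20.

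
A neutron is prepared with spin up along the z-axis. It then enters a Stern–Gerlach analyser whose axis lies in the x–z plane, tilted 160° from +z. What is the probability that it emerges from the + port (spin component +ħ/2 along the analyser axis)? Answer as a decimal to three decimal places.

0.030

For spin-½, the probability of finding spin-up along an axis at angle θ to the initial spin direction is cos²(θ/2); spin-down is sin²(θ/2).
θ = 160°, so P = cos²(80°) ≈ 0.030.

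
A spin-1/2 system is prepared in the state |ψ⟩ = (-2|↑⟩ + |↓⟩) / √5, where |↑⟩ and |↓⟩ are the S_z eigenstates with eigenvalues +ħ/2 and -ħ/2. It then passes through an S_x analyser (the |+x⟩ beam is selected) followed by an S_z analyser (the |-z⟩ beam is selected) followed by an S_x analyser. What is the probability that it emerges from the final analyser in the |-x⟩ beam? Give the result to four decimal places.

First analyser (S_x): P(|+x⟩) = |⟨+x|ψ⟩|² = 1/10.
After stage 1 the state is |+x⟩; P(|-z⟩) = |⟨-z|+x⟩|² = 1/2.
After stage 2 the state is |-z⟩; P(|-x⟩) = |⟨-x|-z⟩|² = 1/2.
Joint probability = 1/10 × 1/2 × 1/2 = 0.0250.

0.0250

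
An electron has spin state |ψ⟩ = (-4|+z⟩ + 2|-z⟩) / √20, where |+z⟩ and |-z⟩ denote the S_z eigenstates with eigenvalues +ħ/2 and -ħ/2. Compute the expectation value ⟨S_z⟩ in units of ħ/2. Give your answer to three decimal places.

⟨σ_z⟩ = |a|² - |b|² divided by |a|²+|b|², with a, b the |+z⟩, |-z⟩ amplitudes.
= (16 - 4)/20 = 12/20.
⟨S_z⟩ = (ħ/2)·⟨σ_z⟩.

0.600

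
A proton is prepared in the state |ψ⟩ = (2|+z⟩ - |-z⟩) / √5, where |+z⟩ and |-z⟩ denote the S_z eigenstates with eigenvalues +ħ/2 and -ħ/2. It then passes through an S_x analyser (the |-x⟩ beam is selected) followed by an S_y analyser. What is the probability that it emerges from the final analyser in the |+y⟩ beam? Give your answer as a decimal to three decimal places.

First analyser (S_x): P(|-x⟩) = |⟨-x|ψ⟩|² = 9/10.
After stage 1 the state is |-x⟩; P(|+y⟩) = |⟨+y|-x⟩|² = 1/2.
Joint probability = 9/10 × 1/2 = 0.450.

0.450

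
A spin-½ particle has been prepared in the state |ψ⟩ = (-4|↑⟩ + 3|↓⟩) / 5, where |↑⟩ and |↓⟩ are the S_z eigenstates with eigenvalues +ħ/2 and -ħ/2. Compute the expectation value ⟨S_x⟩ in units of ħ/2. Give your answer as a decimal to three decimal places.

⟨σ_x⟩ = 2 Re(a* b)/(|a|²+|b|²) with a = -4, b = 3.
a* b = -12, so ⟨σ_x⟩ = -24/25.
⟨S_x⟩ = (ħ/2)·⟨σ_x⟩.

-0.960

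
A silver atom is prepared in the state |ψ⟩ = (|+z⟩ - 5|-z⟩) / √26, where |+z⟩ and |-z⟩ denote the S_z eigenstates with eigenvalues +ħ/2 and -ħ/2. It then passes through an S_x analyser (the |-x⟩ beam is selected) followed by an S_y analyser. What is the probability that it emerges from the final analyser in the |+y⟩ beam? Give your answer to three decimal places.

First analyser (S_x): P(|-x⟩) = |⟨-x|ψ⟩|² = 36/52.
After stage 1 the state is |-x⟩; P(|+y⟩) = |⟨+y|-x⟩|² = 1/2.
Joint probability = 36/52 × 1/2 = 0.346.

0.346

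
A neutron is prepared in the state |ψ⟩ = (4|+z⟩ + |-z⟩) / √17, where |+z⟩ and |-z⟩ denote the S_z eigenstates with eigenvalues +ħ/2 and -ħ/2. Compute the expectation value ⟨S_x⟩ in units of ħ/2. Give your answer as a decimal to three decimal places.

0.471

⟨σ_x⟩ = 2 Re(a* b)/(|a|²+|b|²) with a = 4, b = 1.
a* b = 4, so ⟨σ_x⟩ = 8/17.
⟨S_x⟩ = (ħ/2)·⟨σ_x⟩.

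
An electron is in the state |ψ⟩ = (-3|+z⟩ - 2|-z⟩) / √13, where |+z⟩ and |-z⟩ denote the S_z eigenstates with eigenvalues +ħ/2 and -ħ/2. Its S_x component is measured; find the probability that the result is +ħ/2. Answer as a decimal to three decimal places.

0.962

|+x⟩ = (|+z⟩ + |-z⟩)/√2, so ⟨+x|ψ⟩ = (-5) / (√2·√13).
P = |-5|² / 26 = 25/26.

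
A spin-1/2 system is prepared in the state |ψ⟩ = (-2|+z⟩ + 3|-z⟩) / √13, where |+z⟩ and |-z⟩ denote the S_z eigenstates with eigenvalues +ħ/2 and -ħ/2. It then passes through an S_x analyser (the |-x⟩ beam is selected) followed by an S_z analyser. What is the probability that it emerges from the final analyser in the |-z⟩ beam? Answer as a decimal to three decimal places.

0.481

First analyser (S_x): P(|-x⟩) = |⟨-x|ψ⟩|² = 25/26.
After stage 1 the state is |-x⟩; P(|-z⟩) = |⟨-z|-x⟩|² = 1/2.
Joint probability = 25/26 × 1/2 = 0.481.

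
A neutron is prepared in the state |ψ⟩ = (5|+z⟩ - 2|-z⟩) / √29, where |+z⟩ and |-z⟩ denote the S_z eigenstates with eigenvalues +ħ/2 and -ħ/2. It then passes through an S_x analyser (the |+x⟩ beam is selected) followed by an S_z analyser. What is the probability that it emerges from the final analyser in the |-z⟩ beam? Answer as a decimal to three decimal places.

0.078

First analyser (S_x): P(|+x⟩) = |⟨+x|ψ⟩|² = 9/58.
After stage 1 the state is |+x⟩; P(|-z⟩) = |⟨-z|+x⟩|² = 1/2.
Joint probability = 9/58 × 1/2 = 0.078.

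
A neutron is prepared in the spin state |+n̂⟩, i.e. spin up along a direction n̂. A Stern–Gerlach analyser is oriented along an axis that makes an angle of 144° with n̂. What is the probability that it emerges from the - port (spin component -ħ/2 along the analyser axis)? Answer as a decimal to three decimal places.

0.905

For spin-½, the probability of finding spin-up along an axis at angle θ to the initial spin direction is cos²(θ/2); spin-down is sin²(θ/2).
θ = 144°, so P = sin²(72°) ≈ 0.905.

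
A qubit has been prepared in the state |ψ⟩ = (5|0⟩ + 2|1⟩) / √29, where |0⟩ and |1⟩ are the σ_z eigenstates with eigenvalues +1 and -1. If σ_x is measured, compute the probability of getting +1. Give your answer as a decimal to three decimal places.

|+x⟩ = (|0⟩ + |1⟩)/√2, so ⟨+x|ψ⟩ = (7) / (√2·√29).
P = |7|² / 58 = 49/58.

0.845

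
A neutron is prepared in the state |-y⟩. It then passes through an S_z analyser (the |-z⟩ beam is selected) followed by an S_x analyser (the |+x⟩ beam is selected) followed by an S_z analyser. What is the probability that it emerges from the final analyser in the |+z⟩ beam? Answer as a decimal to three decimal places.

First analyser (S_z): from |-y⟩, P(|-z⟩) = 1/2.
After stage 1 the state is |-z⟩; P(|+x⟩) = |⟨+x|-z⟩|² = 1/2.
After stage 2 the state is |+x⟩; P(|+z⟩) = |⟨+z|+x⟩|² = 1/2.
Joint probability = 1/2 × 1/2 × 1/2 = 0.125.

0.125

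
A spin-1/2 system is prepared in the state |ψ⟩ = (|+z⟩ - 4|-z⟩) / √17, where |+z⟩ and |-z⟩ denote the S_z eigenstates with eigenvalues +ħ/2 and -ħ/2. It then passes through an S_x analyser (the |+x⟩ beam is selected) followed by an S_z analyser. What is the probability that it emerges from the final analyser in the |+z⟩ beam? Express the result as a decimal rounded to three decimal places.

0.132

First analyser (S_x): P(|+x⟩) = |⟨+x|ψ⟩|² = 9/34.
After stage 1 the state is |+x⟩; P(|+z⟩) = |⟨+z|+x⟩|² = 1/2.
Joint probability = 9/34 × 1/2 = 0.132.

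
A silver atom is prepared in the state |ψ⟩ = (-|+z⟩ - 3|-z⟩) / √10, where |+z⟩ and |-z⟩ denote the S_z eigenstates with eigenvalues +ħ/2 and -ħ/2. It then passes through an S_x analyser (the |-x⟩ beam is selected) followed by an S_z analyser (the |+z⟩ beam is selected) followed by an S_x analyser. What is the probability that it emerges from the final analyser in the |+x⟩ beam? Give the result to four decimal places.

First analyser (S_x): P(|-x⟩) = |⟨-x|ψ⟩|² = 4/20.
After stage 1 the state is |-x⟩; P(|+z⟩) = |⟨+z|-x⟩|² = 1/2.
After stage 2 the state is |+z⟩; P(|+x⟩) = |⟨+x|+z⟩|² = 1/2.
Joint probability = 4/20 × 1/2 × 1/2 = 0.0500.

0.0500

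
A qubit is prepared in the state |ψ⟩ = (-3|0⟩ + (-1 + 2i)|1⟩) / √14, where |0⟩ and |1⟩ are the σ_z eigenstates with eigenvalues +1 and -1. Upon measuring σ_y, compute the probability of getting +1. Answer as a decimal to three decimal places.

0.071

|+y⟩ = (|0⟩ + i|1⟩)/√2, so ⟨+y|ψ⟩ = (-1 + i) / (√2·√14).
P = |-1 + i|² / 28 = 2/28.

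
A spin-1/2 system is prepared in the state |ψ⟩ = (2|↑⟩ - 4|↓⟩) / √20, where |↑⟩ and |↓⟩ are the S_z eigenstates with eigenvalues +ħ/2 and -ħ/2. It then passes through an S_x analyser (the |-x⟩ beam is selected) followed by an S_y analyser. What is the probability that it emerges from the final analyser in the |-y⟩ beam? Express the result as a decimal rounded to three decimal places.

0.450

First analyser (S_x): P(|-x⟩) = |⟨-x|ψ⟩|² = 36/40.
After stage 1 the state is |-x⟩; P(|-y⟩) = |⟨-y|-x⟩|² = 1/2.
Joint probability = 36/40 × 1/2 = 0.450.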